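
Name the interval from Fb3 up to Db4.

M6

F to D spans six letter names (F-G-A-B-C-D), so the interval is some kind of sixth.
The major sixth spans 9 semitones, and Fb3 to Db4 is exactly 9 semitones — so this is a major sixth.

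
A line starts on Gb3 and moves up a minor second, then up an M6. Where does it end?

Fb4

A minor second up from Gb3 is Abb3.
Abb3 up a major sixth → Fb4 (9 semitones).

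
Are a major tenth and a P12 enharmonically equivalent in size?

No

16 semitones (major tenth) vs 19 semitones (perfect twelfth): not equal.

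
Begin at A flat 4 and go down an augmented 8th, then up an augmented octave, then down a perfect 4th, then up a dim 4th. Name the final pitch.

Down an augmented octave from Ab4: Abb3 (13 semitones down).
Abb3 up an augmented octave → Ab4 (13 semitones).
Ab4 down a perfect fourth → Eb4 (5 semitones).
Eb4 up a diminished fourth → Abb4 (4 semitones).

A double-flat 4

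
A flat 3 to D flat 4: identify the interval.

P4

A to D spans four letter names (A-B-C-D), so the interval is some kind of fourth.
Counting semitones, Ab3→Db4 is 5, which is the perfect fourth.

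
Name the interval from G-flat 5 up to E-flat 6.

G to E spans six letter names (G-A-B-C-D-E): a sixth.
Gb5 to Eb6 is 9 semitones, matching the major sixth exactly, so the quality is major.

major 6th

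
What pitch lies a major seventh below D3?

Eb2

The seventh takes the letter from D down to E.
A major seventh spans 11 semitones, so from D3 the target pitch is Eb2.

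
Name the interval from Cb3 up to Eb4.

major 10th

C to E spans three letter names (C-D-E), plus an octave, so the interval is some kind of tenth.
The major tenth spans 16 semitones, and Cb3 to Eb4 is exactly 16 semitones — so this is a major tenth.
(Equivalently, a compound major third: a major third plus an octave.)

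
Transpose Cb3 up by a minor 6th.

Counting six letter names up from C lands on A.
A minor sixth is 8 semitones; 8 semitones up from Cb3 gives Abb3.

Abb3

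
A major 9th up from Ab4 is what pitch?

Counting two letter names plus an octave up from A lands on B.
A major ninth spans 14 semitones, so from Ab4 the target pitch is Bb5.

Bb5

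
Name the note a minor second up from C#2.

D2

The second takes the letter from C up to D.
Moving 1 semitone up from C#2 (the size of a minor second) reaches D2.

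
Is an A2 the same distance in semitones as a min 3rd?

Both span 3 semitones: an augmented second and a minor third are the same chromatic distance.

Yes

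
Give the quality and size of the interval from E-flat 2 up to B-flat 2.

E to B spans five letter names (E-F-G-A-B), so the interval is some kind of fifth.
Eb2 to Bb2 is 7 semitones, matching the perfect fifth exactly, so the quality is perfect.

P5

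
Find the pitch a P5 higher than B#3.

The fifth takes the letter from B up to F.
A perfect fifth is 7 semitones; 7 semitones up from B#3 gives F##4.

F##4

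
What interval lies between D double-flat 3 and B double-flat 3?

D to B spans six letter names (D-E-F-G-A-B) — that makes it a sixth of some quality.
Dbb3 to Bbb3 is 9 semitones, matching the major sixth exactly, so the quality is major.

major sixth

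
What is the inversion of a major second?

Interval numbers invert to sum to nine: 2 + 7 = 9, so a second inverts to a seventh.
Quality inverts too: major becomes minor. That makes the inversion a minor seventh.

minor seventh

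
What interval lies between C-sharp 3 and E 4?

m10

C to E spans three letter names (C-D-E), plus an octave: a tenth.
C#3 to E4 is 15 semitones, a half step short of the major tenth (16), so this is minor.
(Equivalently, a compound minor third: a minor third plus an octave.)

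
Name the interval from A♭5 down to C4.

Descending from Ab5 to C4 is the same interval as ascending C4 to Ab5.
C to A spans six letter names (C-D-E-F-G-A), plus an octave, so the interval is some kind of thirteenth.
C4 to Ab5 is 20 semitones, a half step short of the major thirteenth (21), so this is minor.
(Equivalently, a compound minor sixth: a minor sixth plus an octave.)

m13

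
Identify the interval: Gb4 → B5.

G to B spans three letter names (G-A-B), plus an octave: a tenth.
The major tenth is 16 semitones; here we have 17, one semitone wider: augmented.
(Equivalently, a compound augmented third: an augmented third plus an octave.)

A10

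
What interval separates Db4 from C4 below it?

Descending from Db4 to C4 is the same interval as ascending C4 to Db4.
C to D spans two letter names (C-D) — that makes it a second of some quality.
A major second would be 2 semitones, but C4 to Db4 is 1 — one semitone narrower, making it a minor second.

minor second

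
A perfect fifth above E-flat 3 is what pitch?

B-flat 3

Five letter names up from E: B.
A perfect fifth is 7 semitones; 7 semitones up from Eb3 gives Bb3.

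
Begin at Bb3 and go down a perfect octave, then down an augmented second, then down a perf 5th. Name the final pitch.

Dbb2

Bb3 down a perfect octave → Bb2 (12 semitones).
Bb2 down an augmented second → Abb2 (3 semitones).
A perfect fifth down from Abb2 is Dbb2.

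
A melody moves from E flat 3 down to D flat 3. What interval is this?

Descending from Eb3 to Db3 is the same interval as ascending Db3 to Eb3.
D to E spans two letter names (D-E): a second.
The major second spans 2 semitones, and Db3 to Eb3 is exactly 2 semitones — so this is a major second.

major second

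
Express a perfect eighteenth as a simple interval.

Subtracting seven from the interval number removes an octave: 18 − 14 = 4.
Quality carries through unchanged, so the simple form is a perfect fourth.

perfect 4th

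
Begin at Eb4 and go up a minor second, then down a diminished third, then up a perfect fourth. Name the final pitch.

Eb4 up a minor second → Fb4 (1 semitone).
Fb4 down a diminished third → D4 (2 semitones).
Up a perfect fourth from D4: G4 (5 semitones up).

G4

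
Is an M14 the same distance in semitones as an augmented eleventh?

A major fourteenth spans 23 semitones; an augmented eleventh spans 18 semitones. They differ by 5.

No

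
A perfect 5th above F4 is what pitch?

C5

The fifth takes the letter from F up to C.
A perfect fifth spans 7 semitones, so from F4 the target pitch is C5.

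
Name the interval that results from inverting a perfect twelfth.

First reduce the compound perfect twelfth to its simple form, a perfect fifth.
The rule of nine gives the new number: 9 − 5 = 4, so a fifth becomes a fourth.
Quality inverts too: perfect stays perfect. That makes the inversion a perfect fourth.

P4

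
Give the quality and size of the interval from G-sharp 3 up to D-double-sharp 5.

G to D spans five letter names (G-A-B-C-D), plus an octave, so the interval is some kind of twelfth.
The perfect twelfth is 19 semitones; here we have 20, one semitone wider: augmented.
(Equivalently, a compound augmented fifth: an augmented fifth plus an octave.)

A12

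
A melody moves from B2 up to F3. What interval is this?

B to F spans five letter names (B-C-D-E-F): a fifth.
The perfect fifth is 7 semitones; here we have 6, one semitone narrower: diminished.

diminished 5th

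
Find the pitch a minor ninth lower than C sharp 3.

The ninth's letter: C down two letter names plus an octave → B.
A minor ninth spans 13 semitones, so from C#3 the target pitch is B#1.

B sharp 1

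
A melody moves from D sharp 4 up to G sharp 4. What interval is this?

D to G spans four letter names (D-E-F-G) — that makes it a fourth of some quality.
D#4 to G#4 is 5 semitones, matching the perfect fourth exactly, so the quality is perfect.

perfect fourth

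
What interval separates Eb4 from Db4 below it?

major second

Descending from Eb4 to Db4 is the same interval as ascending Db4 to Eb4.
D to E spans two letter names (D-E) — that makes it a second of some quality.
Counting semitones, Db4→Eb4 is 2, which is the major second.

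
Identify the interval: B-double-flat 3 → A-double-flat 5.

minor fourteenth

B to A spans seven letter names (B-C-D-E-F-G-A), plus an octave — that makes it a fourteenth of some quality.
At 22 semitones, Bbb3→Abb5 falls one short of a major fourteenth: minor.
(Equivalently, a compound minor seventh: a minor seventh plus an octave.)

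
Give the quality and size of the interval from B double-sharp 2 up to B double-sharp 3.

perfect octave

B to B is the same letter name, plus an octave — that makes it an octave of some quality.
Counting semitones, B##2→B##3 is 12, which is the perfect octave.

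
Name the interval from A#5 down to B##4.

Descending from A#5 to B##4 is the same interval as ascending B##4 to A#5.
B to A spans seven letter names (B-C-D-E-F-G-A) — that makes it a seventh of some quality.
A major seventh would be 11 semitones; B##4 to A#5 is 9, two semitones narrower, so the interval is diminished.

d7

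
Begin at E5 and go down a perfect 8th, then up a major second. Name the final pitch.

E5 down a perfect octave → E4 (12 semitones).
Up a major second from E4: F#4 (2 semitones up).

F#4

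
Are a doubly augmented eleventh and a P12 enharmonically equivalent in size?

Yes

A doubly augmented eleventh = 19 semitones = a perfect twelfth; enharmonically equal.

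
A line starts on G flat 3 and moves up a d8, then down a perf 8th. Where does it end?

G double-flat 3

A diminished octave up from Gb3 is Gbb4.
A perfect octave down from Gbb4 is Gbb3.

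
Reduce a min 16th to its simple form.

Subtracting seven from the interval number removes an octave: 16 − 14 = 2.
Quality carries through unchanged, so the simple form is a minor second.

m2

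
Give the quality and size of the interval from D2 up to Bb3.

D to B spans six letter names (D-E-F-G-A-B), plus an octave, so the interval is some kind of thirteenth.
D2 to Bb3 is 20 semitones, a half step short of the major thirteenth (21), so this is minor.
(Equivalently, a compound minor sixth: a minor sixth plus an octave.)

m13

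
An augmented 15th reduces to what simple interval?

A8

Take out an octave (7 from the number): 15 − 7 = 8.
That makes an augmented fifteenth a compound augmented octave — an octave plus an augmented octave.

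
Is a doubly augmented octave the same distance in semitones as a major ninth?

Yes

A doubly augmented octave spans 14 semitones, and a major ninth also spans 14 semitones — they're enharmonic.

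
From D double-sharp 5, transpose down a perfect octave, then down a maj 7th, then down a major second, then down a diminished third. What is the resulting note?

A perfect octave down from D##5 is D##4.
A major seventh down from D##4 is E#3.
Down a major second from E#3: D#3 (2 semitones down).
Down a diminished third from D#3: B##2 (2 semitones down).

B double-sharp 2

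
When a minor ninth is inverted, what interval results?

major seventh

First reduce the compound minor ninth to its simple form, a minor second.
Inverted interval numbers add to nine, so a second pairs with a seventh (2 + 7 = 9).
The quality also flips — minor becomes major — giving a major seventh.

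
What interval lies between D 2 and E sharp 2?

augmented 2nd

D to E spans two letter names (D-E) — that makes it a second of some quality.
D2 to E#2 spans 3 semitones — one semitone wider than the major second (2) — giving an augmented second.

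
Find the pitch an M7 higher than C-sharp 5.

Counting seven letter names up from C lands on B.
A major seventh is 11 semitones; 11 semitones up from C#5 gives B#5.

B-sharp 5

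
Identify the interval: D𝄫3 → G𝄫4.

perfect 11th

D to G spans four letter names (D-E-F-G), plus an octave — that makes it an eleventh of some quality.
Dbb3 to Gbb4 is 17 semitones, matching the perfect eleventh exactly, so the quality is perfect.
(Equivalently, a compound perfect fourth: a perfect fourth plus an octave.)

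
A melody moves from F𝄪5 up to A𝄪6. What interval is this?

major 10th

F to A spans three letter names (F-G-A), plus an octave — that makes it a tenth of some quality.
The major tenth spans 16 semitones, and F##5 to A##6 is exactly 16 semitones — so this is a major tenth.
(Equivalently, a compound major third: a major third plus an octave.)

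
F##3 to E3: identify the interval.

Descending from F##3 to E3 is the same interval as ascending E3 to F##3.
E to F spans two letter names (E-F), so the interval is some kind of second.
E3 to F##3 spans 3 semitones — one semitone wider than the major second (2) — giving an augmented second.

augmented second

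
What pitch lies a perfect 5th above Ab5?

Eb6

The fifth takes the letter from A up to E.
A perfect fifth spans 7 semitones, so from Ab5 the target pitch is Eb6.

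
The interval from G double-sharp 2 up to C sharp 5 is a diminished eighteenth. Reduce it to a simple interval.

diminished 4th

Take out 2 octaves (14 from the number): 18 − 14 = 4.
That makes a diminished eighteenth a compound diminished fourth — 2 octaves plus a diminished fourth.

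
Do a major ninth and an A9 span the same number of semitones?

No

14 semitones (major ninth) vs 15 semitones (augmented ninth): not equal.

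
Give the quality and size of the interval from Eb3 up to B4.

augmented 12th

E to B spans five letter names (E-F-G-A-B), plus an octave — that makes it a twelfth of some quality.
A perfect twelfth would be 19 semitones; Eb3 to B4 is 20, one semitone wider, so the interval is augmented.
(Equivalently, a compound augmented fifth: an augmented fifth plus an octave.)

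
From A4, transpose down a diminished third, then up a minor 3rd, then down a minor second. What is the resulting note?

G##4

Down a diminished third from A4: F##4 (2 semitones down).
Up a minor third from F##4: A#4 (3 semitones up).
A#4 down a minor second → G##4 (1 semitone).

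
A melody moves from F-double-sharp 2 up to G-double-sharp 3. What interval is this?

M9

F to G spans two letter names (F-G), plus an octave, so the interval is some kind of ninth.
The major ninth spans 14 semitones, and F##2 to G##3 is exactly 14 semitones — so this is a major ninth.
(Equivalently, a compound major second: a major second plus an octave.)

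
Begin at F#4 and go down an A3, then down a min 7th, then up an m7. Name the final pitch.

Db4

An augmented third down from F#4 is Db4.
Down a minor seventh from Db4: Eb3 (10 semitones down).
Eb3 up a minor seventh → Db4 (10 semitones).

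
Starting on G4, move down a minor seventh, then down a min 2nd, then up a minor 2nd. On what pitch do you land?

G4 down a minor seventh → A3 (10 semitones).
Down a minor second from A3: G#3 (1 semitone down).
G#3 up a minor second → A3 (1 semitone).

A3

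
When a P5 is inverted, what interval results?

Interval numbers invert to sum to nine: 5 + 4 = 9, so a fifth inverts to a fourth.
And perfect stays perfect under inversion, so we get a perfect fourth.

perfect fourth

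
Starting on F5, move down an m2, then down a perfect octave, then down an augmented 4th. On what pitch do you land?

F5 down a minor second → E5 (1 semitone).
E5 down a perfect octave → E4 (12 semitones).
Down an augmented fourth from E4: Bb3 (6 semitones down).

Bb3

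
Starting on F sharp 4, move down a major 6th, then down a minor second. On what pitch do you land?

A major sixth down from F#4 is A3.
A minor second down from A3 is G#3.

G sharp 3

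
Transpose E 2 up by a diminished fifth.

Counting five letter names up from E lands on B.
Moving 6 semitones up from E2 (the size of a diminished fifth) reaches Bb2.

B flat 2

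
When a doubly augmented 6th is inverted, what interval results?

doubly diminished third

Inverted interval numbers add to nine, so a sixth pairs with a third (6 + 3 = 9).
And doubly augmented becomes doubly diminished under inversion, so we get a doubly diminished third.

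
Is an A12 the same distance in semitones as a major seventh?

No

An augmented twelfth is 20 semitones but a major seventh is 11 semitones — different sizes.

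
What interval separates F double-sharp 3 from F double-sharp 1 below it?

Descending from F##3 to F##1 is the same interval as ascending F##1 to F##3.
F to F is the same letter name, plus 2 octaves, so the interval is some kind of fifteenth.
The perfect fifteenth spans 24 semitones, and F##1 to F##3 is exactly 24 semitones — so this is a perfect fifteenth.
(Equivalently, a compound perfect octave: a perfect octave plus an octave.)

perfect fifteenth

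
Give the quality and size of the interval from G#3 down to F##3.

minor second

Descending from G#3 to F##3 is the same interval as ascending F##3 to G#3.
F to G spans two letter names (F-G) — that makes it a second of some quality.
At 1 semitone, F##3→G#3 falls one short of a major second: minor.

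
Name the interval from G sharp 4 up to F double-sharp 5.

major seventh

G to F spans seven letter names (G-A-B-C-D-E-F), so the interval is some kind of seventh.
G#4 to F##5 is 11 semitones, matching the major seventh exactly, so the quality is major.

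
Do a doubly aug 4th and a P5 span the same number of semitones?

Yes

A doubly augmented fourth spans 7 semitones, and a perfect fifth also spans 7 semitones — they're enharmonic.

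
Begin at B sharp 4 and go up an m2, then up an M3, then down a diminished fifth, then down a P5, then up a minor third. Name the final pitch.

B#4 up a minor second → C#5 (1 semitone).
Up a major third from C#5: E#5 (4 semitones up).
E#5 down a diminished fifth → A##4 (6 semitones).
A##4 down a perfect fifth → D##4 (7 semitones).
D##4 up a minor third → F##4 (3 semitones).

F double-sharp 4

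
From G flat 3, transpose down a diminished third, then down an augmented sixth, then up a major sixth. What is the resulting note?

E flat 3

Gb3 down a diminished third → E3 (2 semitones).
An augmented sixth down from E3 is Gb2.
Up a major sixth from Gb2: Eb3 (9 semitones up).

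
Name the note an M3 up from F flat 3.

A flat 3

Three letter names up from F: A.
A major third is 4 semitones; 4 semitones up from Fb3 gives Ab3.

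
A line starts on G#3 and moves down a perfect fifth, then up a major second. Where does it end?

D#3

Down a perfect fifth from G#3: C#3 (7 semitones down).
C#3 up a major second → D#3 (2 semitones).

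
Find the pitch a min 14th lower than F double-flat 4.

G double-flat 2

Counting seven letter names plus an octave down from F lands on G.
A minor fourteenth is 22 semitones; 22 semitones down from Fbb4 gives Gbb2.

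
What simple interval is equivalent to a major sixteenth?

major second

Subtracting seven from the interval number removes an octave: 16 − 14 = 2.
So a major sixteenth is 2 octaves plus a major second. The quality is unchanged.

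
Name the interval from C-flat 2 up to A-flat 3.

major thirteenth

C to A spans six letter names (C-D-E-F-G-A), plus an octave — that makes it a thirteenth of some quality.
Cb2 to Ab3 is 21 semitones, matching the major thirteenth exactly, so the quality is major.
(Equivalently, a compound major sixth: a major sixth plus an octave.)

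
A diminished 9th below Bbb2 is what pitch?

A1

The ninth's letter: B down two letter names plus an octave → A.
A diminished ninth spans 12 semitones, so from Bbb2 the target pitch is A1.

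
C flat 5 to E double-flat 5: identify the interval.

C to E spans three letter names (C-D-E): a third.
A major third would be 4 semitones, but Cb5 to Ebb5 is 3 — one semitone narrower, making it a minor third.

minor 3rd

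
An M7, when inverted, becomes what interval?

The rule of nine gives the new number: 9 − 7 = 2, so a seventh becomes a second.
The quality also flips — major becomes minor — giving a minor second.

minor second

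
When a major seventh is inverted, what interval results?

Inverted interval numbers add to nine, so a seventh pairs with a second (7 + 2 = 9).
The quality also flips — major becomes minor — giving a minor second.

m2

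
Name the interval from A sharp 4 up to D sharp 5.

A to D spans four letter names (A-B-C-D) — that makes it a fourth of some quality.
Counting semitones, A#4→D#5 is 5, which is the perfect fourth.

P4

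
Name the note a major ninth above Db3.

Counting two letter names plus an octave up from D lands on E.
A major ninth is 14 semitones; 14 semitones up from Db3 gives Eb4.

Eb4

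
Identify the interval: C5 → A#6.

A13

C to A spans six letter names (C-D-E-F-G-A), plus an octave, so the interval is some kind of thirteenth.
C5 to A#6 spans 22 semitones — one semitone wider than the major thirteenth (21) — giving an augmented thirteenth.
(Equivalently, a compound augmented sixth: an augmented sixth plus an octave.)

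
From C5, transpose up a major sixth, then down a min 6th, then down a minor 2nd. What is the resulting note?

B#4

Up a major sixth from C5: A5 (9 semitones up).
A minor sixth down from A5 is C#5.
Down a minor second from C#5: B#4 (1 semitone down).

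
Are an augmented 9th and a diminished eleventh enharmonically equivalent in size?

15 semitones (augmented ninth) vs 16 semitones (diminished eleventh): not equal.

No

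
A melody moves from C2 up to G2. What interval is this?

perfect fifth

C to G spans five letter names (C-D-E-F-G): a fifth.
Counting semitones, C2→G2 is 7, which is the perfect fifth.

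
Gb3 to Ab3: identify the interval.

major second

G to A spans two letter names (G-A) — that makes it a second of some quality.
Counting semitones, Gb3→Ab3 is 2, which is the major second.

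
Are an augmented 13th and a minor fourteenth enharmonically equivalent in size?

Yes

Both span 22 semitones: an augmented thirteenth and a minor fourteenth are the same chromatic distance.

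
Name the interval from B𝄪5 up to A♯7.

B to A spans seven letter names (B-C-D-E-F-G-A), plus an octave — that makes it a fourteenth of some quality.
A major fourteenth would be 23 semitones; B##5 to A#7 is 21, two semitones narrower, so the interval is diminished.
(Equivalently, a compound diminished seventh: a diminished seventh plus an octave.)

diminished 14th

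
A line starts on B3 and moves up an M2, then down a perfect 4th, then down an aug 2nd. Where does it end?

F3

B3 up a major second → C#4 (2 semitones).
A perfect fourth down from C#4 is G#3.
An augmented second down from G#3 is F3.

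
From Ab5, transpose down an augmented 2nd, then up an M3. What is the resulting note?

Bbb5

Down an augmented second from Ab5: Gbb5 (3 semitones down).
A major third up from Gbb5 is Bbb5.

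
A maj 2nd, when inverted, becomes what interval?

m7

Inverted interval numbers add to nine, so a second pairs with a seventh (2 + 7 = 9).
And major becomes minor under inversion, so we get a minor seventh.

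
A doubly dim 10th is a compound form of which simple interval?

doubly diminished third

Subtracting seven from the interval number removes an octave: 10 − 7 = 3.
So a doubly diminished tenth is an octave plus a doubly diminished third. The quality is unchanged.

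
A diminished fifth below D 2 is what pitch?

Five letter names down from D: G.
A diminished fifth spans 6 semitones, so from D2 the target pitch is G#1.

G-sharp 1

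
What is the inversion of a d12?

First reduce the compound diminished twelfth to its simple form, a diminished fifth.
Inverted interval numbers add to nine, so a fifth pairs with a fourth (5 + 4 = 9).
And diminished becomes augmented under inversion, so we get an augmented fourth.

augmented 4th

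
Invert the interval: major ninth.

First reduce the compound major ninth to its simple form, a major second.
Interval numbers invert to sum to nine: 2 + 7 = 9, so a second inverts to a seventh.
The quality also flips — major becomes minor — giving a minor seventh.

m7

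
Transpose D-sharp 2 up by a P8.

The letter stays D (same as the start), shifted an octave up.
Moving 12 semitones up from D#2 (the size of a perfect octave) reaches D#3.

D-sharp 3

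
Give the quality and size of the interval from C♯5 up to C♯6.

C to C is the same letter name, plus an octave — that makes it an octave of some quality.
The perfect octave spans 12 semitones, and C#5 to C#6 is exactly 12 semitones — so this is a perfect octave.

P8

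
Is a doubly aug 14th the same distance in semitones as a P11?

No

25 semitones (doubly augmented fourteenth) vs 17 semitones (perfect eleventh): not equal.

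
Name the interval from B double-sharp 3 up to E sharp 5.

diminished eleventh

B to E spans four letter names (B-C-D-E), plus an octave: an eleventh.
B##3 to E#5 spans 16 semitones — one semitone narrower than the perfect eleventh (17) — giving a diminished eleventh.
(Equivalently, a compound diminished fourth: a diminished fourth plus an octave.)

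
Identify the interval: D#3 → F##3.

D to F spans three letter names (D-E-F): a third.
Counting semitones, D#3→F##3 is 4, which is the major third.

major third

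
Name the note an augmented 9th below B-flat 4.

A-double-flat 3

The ninth's letter: B down two letter names plus an octave → A.
An augmented ninth spans 15 semitones, so from Bb4 the target pitch is Abb3.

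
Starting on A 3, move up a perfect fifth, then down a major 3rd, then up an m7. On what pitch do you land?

A3 up a perfect fifth → E4 (7 semitones).
A major third down from E4 is C4.
C4 up a minor seventh → Bb4 (10 semitones).

B flat 4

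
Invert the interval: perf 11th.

perfect fifth

First reduce the compound perfect eleventh to its simple form, a perfect fourth.
Inverted interval numbers add to nine, so a fourth pairs with a fifth (4 + 5 = 9).
The quality also flips — perfect stays perfect — giving a perfect fifth.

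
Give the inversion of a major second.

The rule of nine gives the new number: 9 − 2 = 7, so a second becomes a seventh.
Quality inverts too: major becomes minor. That makes the inversion a minor seventh.

minor 7th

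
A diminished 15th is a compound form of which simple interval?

Take out an octave (7 from the number): 15 − 7 = 8.
So a diminished fifteenth is an octave plus a diminished octave. The quality is unchanged.

diminished octave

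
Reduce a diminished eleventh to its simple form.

diminished fourth

Take out an octave (7 from the number): 11 − 7 = 4.
So a diminished eleventh is an octave plus a diminished fourth. The quality is unchanged.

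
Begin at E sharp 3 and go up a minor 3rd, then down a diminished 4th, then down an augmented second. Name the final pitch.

Up a minor third from E#3: G#3 (3 semitones up).
Down a diminished fourth from G#3: D##3 (4 semitones down).
An augmented second down from D##3 is C#3.

C sharp 3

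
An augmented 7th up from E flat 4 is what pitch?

D sharp 5

Counting seven letter names up from E lands on D.
An augmented seventh is 12 semitones; 12 semitones up from Eb4 gives D#5.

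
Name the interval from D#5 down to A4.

Descending from D#5 to A4 is the same interval as ascending A4 to D#5.
A to D spans four letter names (A-B-C-D), so the interval is some kind of fourth.
A4 to D#5 spans 6 semitones — one semitone wider than the perfect fourth (5) — giving an augmented fourth.

A4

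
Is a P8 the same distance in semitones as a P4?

No

12 semitones (perfect octave) vs 5 semitones (perfect fourth): not equal.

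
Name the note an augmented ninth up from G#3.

Two letters up from G (plus an octave) reaches A.
Moving 15 semitones up from G#3 (the size of an augmented ninth) reaches A##4.

A##4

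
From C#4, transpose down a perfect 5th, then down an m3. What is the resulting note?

A perfect fifth down from C#4 is F#3.
A minor third down from F#3 is D#3.

D#3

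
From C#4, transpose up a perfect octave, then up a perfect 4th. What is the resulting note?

F#5

A perfect octave up from C#4 is C#5.
A perfect fourth up from C#5 is F#5.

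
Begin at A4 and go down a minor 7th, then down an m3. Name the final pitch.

Down a minor seventh from A4: B3 (10 semitones down).
A minor third down from B3 is G#3.

G#3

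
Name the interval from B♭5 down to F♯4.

Descending from Bb5 to F#4 is the same interval as ascending F#4 to Bb5.
F to B spans four letter names (F-G-A-B), plus an octave — that makes it an eleventh of some quality.
The perfect eleventh is 17 semitones; here we have 16, one semitone narrower: diminished.
(Equivalently, a compound diminished fourth: a diminished fourth plus an octave.)

diminished eleventh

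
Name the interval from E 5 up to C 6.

E to C spans six letter names (E-F-G-A-B-C), so the interval is some kind of sixth.
At 8 semitones, E5→C6 falls one short of a major sixth: minor.

minor sixth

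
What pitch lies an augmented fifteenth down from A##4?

A#2

The letter stays A (same as the start), shifted two octaves down.
Moving 25 semitones down from A##4 (the size of an augmented fifteenth) reaches A#2.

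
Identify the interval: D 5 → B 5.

D to B spans six letter names (D-E-F-G-A-B): a sixth.
Counting semitones, D5→B5 is 9, which is the major sixth.

major 6th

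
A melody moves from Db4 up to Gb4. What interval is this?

P4

D to G spans four letter names (D-E-F-G): a fourth.
The perfect fourth spans 5 semitones, and Db4 to Gb4 is exactly 5 semitones — so this is a perfect fourth.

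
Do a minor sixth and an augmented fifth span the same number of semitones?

A minor sixth = 8 semitones = an augmented fifth; enharmonically equal.

Yes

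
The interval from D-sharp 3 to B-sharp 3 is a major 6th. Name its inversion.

Interval numbers invert to sum to nine: 6 + 3 = 9, so a sixth inverts to a third.
And major becomes minor under inversion, so we get a minor third.

minor third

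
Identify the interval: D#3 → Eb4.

diminished ninth

D to E spans two letter names (D-E), plus an octave — that makes it a ninth of some quality.
The major ninth is 14 semitones; here we have 12, two semitones narrower: diminished.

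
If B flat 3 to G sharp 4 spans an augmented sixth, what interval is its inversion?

diminished 3rd

The rule of nine gives the new number: 9 − 6 = 3, so a sixth becomes a third.
The quality also flips — augmented becomes diminished — giving a diminished third.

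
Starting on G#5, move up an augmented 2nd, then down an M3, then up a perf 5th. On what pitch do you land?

Up an augmented second from G#5: A##5 (3 semitones up).
A major third down from A##5 is F##5.
A perfect fifth up from F##5 is C##6.

C##6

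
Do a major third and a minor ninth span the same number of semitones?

A major third is 4 semitones but a minor ninth is 13 semitones — different sizes.

No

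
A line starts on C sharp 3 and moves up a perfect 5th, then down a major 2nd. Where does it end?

A perfect fifth up from C#3 is G#3.
Down a major second from G#3: F#3 (2 semitones down).

F sharp 3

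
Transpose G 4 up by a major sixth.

E 5

Six letter names up from G: E.
A major sixth spans 9 semitones, so from G4 the target pitch is E5.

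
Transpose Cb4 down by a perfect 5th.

Counting five letter names down from C lands on F.
A perfect fifth is 7 semitones; 7 semitones down from Cb4 gives Fb3.

Fb3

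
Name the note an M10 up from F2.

Counting three letter names plus an octave up from F lands on A.
A major tenth is 16 semitones; 16 semitones up from F2 gives A3.

A3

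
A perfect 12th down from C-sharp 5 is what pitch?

F-sharp 3

The twelfth's letter: C down five letter names plus an octave → F.
A perfect twelfth is 19 semitones; 19 semitones down from C#5 gives F#3.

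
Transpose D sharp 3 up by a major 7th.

Counting seven letter names up from D lands on C.
Moving 11 semitones up from D#3 (the size of a major seventh) reaches C##4.

C double-sharp 4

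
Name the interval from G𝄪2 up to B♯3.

minor tenth

G to B spans three letter names (G-A-B), plus an octave — that makes it a tenth of some quality.
A major tenth would be 16 semitones, but G##2 to B#3 is 15 — one semitone narrower, making it a minor tenth.
(Equivalently, a compound minor third: a minor third plus an octave.)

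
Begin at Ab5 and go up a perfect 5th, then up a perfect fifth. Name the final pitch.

Bb6

A perfect fifth up from Ab5 is Eb6.
Up a perfect fifth from Eb6: Bb6 (7 semitones up).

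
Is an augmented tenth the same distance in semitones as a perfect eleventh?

Both span 17 semitones: an augmented tenth and a perfect eleventh are the same chromatic distance.

Yes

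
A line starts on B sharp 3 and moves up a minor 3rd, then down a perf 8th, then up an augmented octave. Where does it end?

D double-sharp 4

B#3 up a minor third → D#4 (3 semitones).
Down a perfect octave from D#4: D#3 (12 semitones down).
An augmented octave up from D#3 is D##4.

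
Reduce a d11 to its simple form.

diminished fourth

Subtracting seven from the interval number removes an octave: 11 − 7 = 4.
That makes a diminished eleventh a compound diminished fourth — an octave plus a diminished fourth.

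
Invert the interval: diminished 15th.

A1

First reduce the compound diminished fifteenth to its simple form, a diminished octave.
Interval numbers invert to sum to nine: 8 + 1 = 9, so an octave inverts to a unison.
The quality also flips — diminished becomes augmented — giving an augmented unison.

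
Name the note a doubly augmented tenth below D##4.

Bb2

Three letters down from D (plus an octave) reaches B.
Moving 18 semitones down from D##4 (the size of a doubly augmented tenth) reaches Bb2.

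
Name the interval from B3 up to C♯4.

major second

B to C spans two letter names (B-C), so the interval is some kind of second.
B3 to C#4 is 2 semitones, matching the major second exactly, so the quality is major.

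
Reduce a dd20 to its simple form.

Each octave removed subtracts seven from the number: 20 − 14 = 6.
That makes a doubly diminished twentieth a compound doubly diminished sixth — 2 octaves plus a doubly diminished sixth.

doubly diminished 6th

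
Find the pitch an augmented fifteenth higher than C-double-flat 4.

C-flat 6

A fifteenth keeps the letter name C, two octaves up from C.
An augmented fifteenth spans 25 semitones, so from Cbb4 the target pitch is Cb6.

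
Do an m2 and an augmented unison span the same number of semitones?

Both span 1 semitone: a minor second and an augmented unison are the same chromatic distance.

Yes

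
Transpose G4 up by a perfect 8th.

G5

For an octave the letter name doesn't change: still G, an octave up.
A perfect octave is 12 semitones; 12 semitones up from G4 gives G5.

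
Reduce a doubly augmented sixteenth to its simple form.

doubly augmented 2nd

Each octave removed subtracts seven from the number: 16 − 14 = 2.
Quality carries through unchanged, so the simple form is a doubly augmented second.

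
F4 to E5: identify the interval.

major seventh

F to E spans seven letter names (F-G-A-B-C-D-E) — that makes it a seventh of some quality.
The major seventh spans 11 semitones, and F4 to E5 is exactly 11 semitones — so this is a major seventh.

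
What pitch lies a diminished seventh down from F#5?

The seventh takes the letter from F down to G.
Moving 9 semitones down from F#5 (the size of a diminished seventh) reaches G##4.

G##4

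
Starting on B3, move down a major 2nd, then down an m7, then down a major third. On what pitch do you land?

G2

Down a major second from B3: A3 (2 semitones down).
Down a minor seventh from A3: B2 (10 semitones down).
Down a major third from B2: G2 (4 semitones down).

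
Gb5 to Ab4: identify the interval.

minor seventh

Descending from Gb5 to Ab4 is the same interval as ascending Ab4 to Gb5.
A to G spans seven letter names (A-B-C-D-E-F-G): a seventh.
A major seventh would be 11 semitones, but Ab4 to Gb5 is 10 — one semitone narrower, making it a minor seventh.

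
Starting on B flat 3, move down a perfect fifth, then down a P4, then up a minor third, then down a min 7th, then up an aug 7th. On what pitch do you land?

Bb3 down a perfect fifth → Eb3 (7 semitones).
A perfect fourth down from Eb3 is Bb2.
A minor third up from Bb2 is Db3.
Db3 down a minor seventh → Eb2 (10 semitones).
An augmented seventh up from Eb2 is D#3.

D sharp 3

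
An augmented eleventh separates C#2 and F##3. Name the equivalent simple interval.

augmented 4th

Each octave removed subtracts seven from the number: 11 − 7 = 4.
Quality carries through unchanged, so the simple form is an augmented fourth.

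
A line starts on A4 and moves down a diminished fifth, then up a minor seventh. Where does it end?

Down a diminished fifth from A4: D#4 (6 semitones down).
Up a minor seventh from D#4: C#5 (10 semitones up).

C#5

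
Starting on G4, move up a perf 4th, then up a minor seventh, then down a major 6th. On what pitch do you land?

Up a perfect fourth from G4: C5 (5 semitones up).
Up a minor seventh from C5: Bb5 (10 semitones up).
Bb5 down a major sixth → Db5 (9 semitones).

Db5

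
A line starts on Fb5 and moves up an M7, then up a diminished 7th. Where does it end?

Dbb7

Up a major seventh from Fb5: Eb6 (11 semitones up).
A diminished seventh up from Eb6 is Dbb7.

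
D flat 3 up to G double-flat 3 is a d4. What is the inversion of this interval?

Interval numbers invert to sum to nine: 4 + 5 = 9, so a fourth inverts to a fifth.
Quality inverts too: diminished becomes augmented. That makes the inversion an augmented fifth.

augmented fifth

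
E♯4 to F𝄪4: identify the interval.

E to F spans two letter names (E-F), so the interval is some kind of second.
E#4 to F##4 is 2 semitones, matching the major second exactly, so the quality is major.

major second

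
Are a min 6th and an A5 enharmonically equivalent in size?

Both span 8 semitones: a minor sixth and an augmented fifth are the same chromatic distance.

Yes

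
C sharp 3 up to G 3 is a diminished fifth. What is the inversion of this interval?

Interval numbers invert to sum to nine: 5 + 4 = 9, so a fifth inverts to a fourth.
And diminished becomes augmented under inversion, so we get an augmented fourth.

augmented fourth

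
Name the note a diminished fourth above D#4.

G4

Counting four letter names up from D lands on G.
Moving 4 semitones up from D#4 (the size of a diminished fourth) reaches G4.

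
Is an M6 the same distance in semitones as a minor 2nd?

No

A major sixth spans 9 semitones; a minor second spans 1 semitone. They differ by 8.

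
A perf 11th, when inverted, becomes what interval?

First reduce the compound perfect eleventh to its simple form, a perfect fourth.
Interval numbers invert to sum to nine: 4 + 5 = 9, so a fourth inverts to a fifth.
Quality inverts too: perfect stays perfect. That makes the inversion a perfect fifth.

perfect fifth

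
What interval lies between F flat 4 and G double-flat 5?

minor ninth

F to G spans two letter names (F-G), plus an octave: a ninth.
Fb4 to Gbb5 is 13 semitones, a half step short of the major ninth (14), so this is minor.
(Equivalently, a compound minor second: a minor second plus an octave.)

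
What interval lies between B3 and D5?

minor tenth

B to D spans three letter names (B-C-D), plus an octave: a tenth.
At 15 semitones, B3→D5 falls one short of a major tenth: minor.
(Equivalently, a compound minor third: a minor third plus an octave.)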